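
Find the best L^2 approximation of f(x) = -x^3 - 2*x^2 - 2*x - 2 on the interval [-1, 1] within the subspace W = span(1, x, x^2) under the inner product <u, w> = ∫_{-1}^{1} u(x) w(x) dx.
g(x) = -2*x^2 - 13*x/5 - 2

The best approximation g ∈ W is the orthogonal projection of f onto W. Writing g = a_0 + a_1 x + a_2 x^2, the coefficients solve the normal equations G · a = b where
  G_{ij} = <φ_i, φ_j> and b_i = <f, φ_i>, with φ_0 = 1, φ_1 = x, φ_2 = x^2.
G =
  [2, 0, 2/3]
  [0, 2/3, 0]
  [2/3, 0, 2/5],
b = (-16/3, -26/15, -32/15).
Solving gives a_0 = -2, a_1 = -13/5, a_2 = -2, so
  g(x) = -2*x^2 - 13*x/5 - 2.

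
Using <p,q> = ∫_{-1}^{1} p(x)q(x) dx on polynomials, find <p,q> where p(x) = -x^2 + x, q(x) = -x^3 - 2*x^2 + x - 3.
<p,q> = 46/15

Expand the product: p(x)·q(x) = x^5 + x^4 - 3*x^3 + 4*x^2 - 3*x.
∫_{-1}^{1} of each monomial x^k gives [2/(k+1) if k even, 0 if k odd]. Integrating term-by-term (or equivalently evaluating the antiderivative F(x) = x^6/6 + x^5/5 - 3*x^4/4 + 4*x^3/3 - 3*x^2/2 at the endpoints):
  F(1) − F(−1) = -11/20 − (-217/60) = 46/15.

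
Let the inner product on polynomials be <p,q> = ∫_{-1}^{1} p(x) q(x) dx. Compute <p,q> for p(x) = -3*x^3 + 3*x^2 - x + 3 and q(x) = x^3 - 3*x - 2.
<p,q> = -408/35

Expand the product: p(x)·q(x) = -3*x^6 + 3*x^5 + 8*x^4 - 3*x^2 - 7*x - 6.
∫_{-1}^{1} of each monomial x^k gives [2/(k+1) if k even, 0 if k odd]. Integrating term-by-term (or equivalently evaluating the antiderivative F(x) = -3*x^7/7 + x^6/2 + 8*x^5/5 - x^3 - 7*x^2/2 - 6*x at the endpoints):
  F(1) − F(−1) = -309/35 − (99/35) = -408/35.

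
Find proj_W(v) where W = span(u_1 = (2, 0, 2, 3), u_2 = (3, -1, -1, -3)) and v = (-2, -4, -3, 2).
proj_W(v) = (-5/3, 1/3, -1/3, 0)

Set up U = [u_1 | ... | u_2] ∈ R^(4×2). The projector onto W = col(U) is P = U (U^T U)^(-1) U^T.
Compute U^T U =
  [17, -5]
  [-5, 20],
and U^T v = (-4, -5).
Solve U^T U · c = U^T v for the coefficients: c = (-1/3, -1/3). The projection is proj_W(v) = U c.
Check: (v - proj_W(v)) · u_1 = 0  (should be 0).
Check: (v - proj_W(v)) · u_2 = 0  (should be 0).
Result: proj_W(v) = (-5/3, 1/3, -1/3, 0).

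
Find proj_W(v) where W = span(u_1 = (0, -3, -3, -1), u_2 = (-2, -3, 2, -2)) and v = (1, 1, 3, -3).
proj_W(v) = (-178/187, 69/187, 514/187, -6/17)

Set up U = [u_1 | ... | u_2] ∈ R^(4×2). The projector onto W = col(U) is P = U (U^T U)^(-1) U^T.
Compute U^T U =
  [19, 5]
  [5, 21],
and U^T v = (-9, 7).
Solve U^T U · c = U^T v for the coefficients: c = (-112/187, 89/187). The projection is proj_W(v) = U c.
Check: (v - proj_W(v)) · u_1 = 0  (should be 0).
Check: (v - proj_W(v)) · u_2 = 0  (should be 0).
Result: proj_W(v) = (-178/187, 69/187, 514/187, -6/17).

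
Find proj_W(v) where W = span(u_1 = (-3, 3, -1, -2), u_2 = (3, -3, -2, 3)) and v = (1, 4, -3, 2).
proj_W(v) = (-207/229, 207/229, -804/229, 107/229)

Set up U = [u_1 | ... | u_2] ∈ R^(4×2). The projector onto W = col(U) is P = U (U^T U)^(-1) U^T.
Compute U^T U =
  [23, -22]
  [-22, 31],
and U^T v = (8, 3).
Solve U^T U · c = U^T v for the coefficients: c = (314/229, 245/229). The projection is proj_W(v) = U c.
Check: (v - proj_W(v)) · u_1 = 0  (should be 0).
Check: (v - proj_W(v)) · u_2 = 0  (should be 0).
Result: proj_W(v) = (-207/229, 207/229, -804/229, 107/229).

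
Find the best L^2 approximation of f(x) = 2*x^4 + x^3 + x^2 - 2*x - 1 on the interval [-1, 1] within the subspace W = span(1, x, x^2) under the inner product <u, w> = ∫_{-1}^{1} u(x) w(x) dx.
g(x) = 19*x^2/7 - 7*x/5 - 41/35

The best approximation g ∈ W is the orthogonal projection of f onto W. Writing g = a_0 + a_1 x + a_2 x^2, the coefficients solve the normal equations G · a = b where
  G_{ij} = <φ_i, φ_j> and b_i = <f, φ_i>, with φ_0 = 1, φ_1 = x, φ_2 = x^2.
G =
  [2, 0, 2/3]
  [0, 2/3, 0]
  [2/3, 0, 2/5],
b = (-8/15, -14/15, 32/105).
Solving gives a_0 = -41/35, a_1 = -7/5, a_2 = 19/7, so
  g(x) = 19*x^2/7 - 7*x/5 - 41/35.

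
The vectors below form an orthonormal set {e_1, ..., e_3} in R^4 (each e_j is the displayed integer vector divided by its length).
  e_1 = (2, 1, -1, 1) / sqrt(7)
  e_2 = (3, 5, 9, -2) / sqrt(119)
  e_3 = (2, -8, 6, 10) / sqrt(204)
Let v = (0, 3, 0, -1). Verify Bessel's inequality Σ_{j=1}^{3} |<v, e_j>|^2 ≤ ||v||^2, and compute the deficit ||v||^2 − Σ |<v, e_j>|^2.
Σ |<v, e_j>|^2 = 26/3; ||v||^2 = 10; deficit = 4/3

Write each e_j = u_j / sqrt(<u_j, u_j>) where u_j is the displayed integer vector. Then <v, e_j> = <v, u_j> / sqrt(<u_j, u_j>), so |<v, e_j>|^2 = <v, u_j>^2 / <u_j, u_j>.
Coefficients: <v, e_1> = 2/sqrt(7), <v, e_2> = 17/sqrt(119), <v, e_3> = -34/sqrt(204).
Square and sum: Σ |<v, e_j>|^2 = 26/3.
Compute ||v||^2 = v·v = 10.
Deficit = 10 − 26/3 = 4/3 ≥ 0, confirming Bessel's inequality. (The deficit equals ||v − Σ <v,e_j> e_j||^2, the squared distance from v to span{e_j}.)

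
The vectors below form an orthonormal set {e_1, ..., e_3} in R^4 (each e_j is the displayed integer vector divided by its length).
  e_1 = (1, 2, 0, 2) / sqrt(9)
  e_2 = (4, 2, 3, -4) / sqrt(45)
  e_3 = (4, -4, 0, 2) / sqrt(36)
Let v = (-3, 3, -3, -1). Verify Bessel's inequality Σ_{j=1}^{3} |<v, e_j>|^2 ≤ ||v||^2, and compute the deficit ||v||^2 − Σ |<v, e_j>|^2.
Σ |<v, e_j>|^2 = 971/45; ||v||^2 = 28; deficit = 289/45

Write each e_j = u_j / sqrt(<u_j, u_j>) where u_j is the displayed integer vector. Then <v, e_j> = <v, u_j> / sqrt(<u_j, u_j>), so |<v, e_j>|^2 = <v, u_j>^2 / <u_j, u_j>.
Coefficients: <v, e_1> = 1/sqrt(9), <v, e_2> = -11/sqrt(45), <v, e_3> = -26/sqrt(36).
Square and sum: Σ |<v, e_j>|^2 = 971/45.
Compute ||v||^2 = v·v = 28.
Deficit = 28 − 971/45 = 289/45 ≥ 0, confirming Bessel's inequality. (The deficit equals ||v − Σ <v,e_j> e_j||^2, the squared distance from v to span{e_j}.)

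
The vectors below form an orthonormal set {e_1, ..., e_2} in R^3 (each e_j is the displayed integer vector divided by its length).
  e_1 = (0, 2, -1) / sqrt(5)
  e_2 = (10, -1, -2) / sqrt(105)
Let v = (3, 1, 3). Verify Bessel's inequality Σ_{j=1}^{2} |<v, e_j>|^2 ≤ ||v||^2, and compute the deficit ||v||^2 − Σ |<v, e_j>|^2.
Σ |<v, e_j>|^2 = 110/21; ||v||^2 = 19; deficit = 289/21

Write each e_j = u_j / sqrt(<u_j, u_j>) where u_j is the displayed integer vector. Then <v, e_j> = <v, u_j> / sqrt(<u_j, u_j>), so |<v, e_j>|^2 = <v, u_j>^2 / <u_j, u_j>.
Coefficients: <v, e_1> = -1/sqrt(5), <v, e_2> = 23/sqrt(105).
Square and sum: Σ |<v, e_j>|^2 = 110/21.
Compute ||v||^2 = v·v = 19.
Deficit = 19 − 110/21 = 289/21 ≥ 0, confirming Bessel's inequality. (The deficit equals ||v − Σ <v,e_j> e_j||^2, the squared distance from v to span{e_j}.)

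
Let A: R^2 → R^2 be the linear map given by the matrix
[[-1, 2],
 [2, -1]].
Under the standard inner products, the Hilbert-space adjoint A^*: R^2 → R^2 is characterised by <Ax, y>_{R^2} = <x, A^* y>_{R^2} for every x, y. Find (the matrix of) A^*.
A^* = A^T =
[[-1, 2],
 [2, -1]]

For real matrices with standard dot products, the defining identity <Ax, y> = <x, A^* y> gives (Ax)^T y = x^T (A^*) y, i.e. x^T A^T y = x^T (A^*) y. Since this holds for all x, y, we must have A^* = A^T. Therefore
A^* =
[[-1, 2],
 [2, -1]].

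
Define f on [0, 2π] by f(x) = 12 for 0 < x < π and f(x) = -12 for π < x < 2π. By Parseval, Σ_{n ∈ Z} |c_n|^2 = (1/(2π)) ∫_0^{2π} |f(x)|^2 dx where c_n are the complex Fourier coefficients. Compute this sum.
Σ |c_n|^2 = 144

Parseval equates the L^2 energy of f (normalised by 1/(2π)) with the ℓ^2 sum of its Fourier coefficients: (1/(2π)) ∫_0^{2π} |f|^2 = Σ |c_n|^2.
Compute the left side: (1/(2π)) [∫_0^π 12^2 dx + ∫_π^{2π} (-12)^2 dx] = (1/(2π)) · (144π + 144π) = (144 + 144)/2 = 144.
So Σ_{n ∈ Z} |c_n|^2 = 144.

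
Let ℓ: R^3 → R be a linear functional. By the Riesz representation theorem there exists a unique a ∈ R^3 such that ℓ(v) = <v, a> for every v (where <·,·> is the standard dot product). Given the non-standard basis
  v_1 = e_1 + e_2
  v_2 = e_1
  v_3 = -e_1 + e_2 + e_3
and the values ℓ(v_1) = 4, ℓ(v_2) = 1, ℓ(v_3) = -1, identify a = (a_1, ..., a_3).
a = (1, 3, -3)

Write a = (a_1, ..., a_3) in the standard basis. For each basis vector v_i, ℓ(v_i) = <v_i, a> is a linear equation in the a_j's. Collect the n equations into a matrix system V a = ℓ, where row i of V is v_i (expressed in the standard basis). Since V is invertible (lower-triangular with 1s on the diagonal, up to permutation), solve by back-substitution:
  V =
[[1, 1, 0],
 [1, 0, 0],
 [-1, 1, 1]]
  V a = (4, 1, -1)
Solving gives a = (1, 3, -3).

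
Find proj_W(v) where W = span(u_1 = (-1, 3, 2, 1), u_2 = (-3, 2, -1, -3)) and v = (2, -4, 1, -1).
proj_W(v) = (635/329, -1009/329, -374/329, 19/47)

Set up U = [u_1 | ... | u_2] ∈ R^(4×2). The projector onto W = col(U) is P = U (U^T U)^(-1) U^T.
Compute U^T U =
  [15, 4]
  [4, 23],
and U^T v = (-13, -12).
Solve U^T U · c = U^T v for the coefficients: c = (-251/329, -128/329). The projection is proj_W(v) = U c.
Check: (v - proj_W(v)) · u_1 = 0  (should be 0).
Check: (v - proj_W(v)) · u_2 = 0  (should be 0).
Result: proj_W(v) = (635/329, -1009/329, -374/329, 19/47).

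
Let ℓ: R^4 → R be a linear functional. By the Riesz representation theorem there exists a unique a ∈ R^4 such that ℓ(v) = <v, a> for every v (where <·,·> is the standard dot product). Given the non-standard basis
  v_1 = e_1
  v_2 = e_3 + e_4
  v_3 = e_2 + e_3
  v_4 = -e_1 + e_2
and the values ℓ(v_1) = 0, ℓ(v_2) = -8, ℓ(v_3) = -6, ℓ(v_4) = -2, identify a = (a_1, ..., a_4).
a = (0, -2, -4, -4)

Write a = (a_1, ..., a_4) in the standard basis. For each basis vector v_i, ℓ(v_i) = <v_i, a> is a linear equation in the a_j's. Collect the n equations into a matrix system V a = ℓ, where row i of V is v_i (expressed in the standard basis). Since V is invertible (lower-triangular with 1s on the diagonal, up to permutation), solve by back-substitution:
  V =
[[1, 0, 0, 0],
 [0, 0, 1, 1],
 [0, 1, 1, 0],
 [-1, 1, 0, 0]]
  V a = (0, -8, -6, -2)
Solving gives a = (0, -2, -4, -4).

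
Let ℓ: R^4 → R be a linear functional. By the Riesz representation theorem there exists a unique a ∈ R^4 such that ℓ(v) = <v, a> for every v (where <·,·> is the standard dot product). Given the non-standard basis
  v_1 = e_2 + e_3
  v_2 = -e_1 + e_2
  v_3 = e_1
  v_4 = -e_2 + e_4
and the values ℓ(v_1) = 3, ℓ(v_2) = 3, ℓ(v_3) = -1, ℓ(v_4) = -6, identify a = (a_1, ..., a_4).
a = (-1, 2, 1, -4)

Write a = (a_1, ..., a_4) in the standard basis. For each basis vector v_i, ℓ(v_i) = <v_i, a> is a linear equation in the a_j's. Collect the n equations into a matrix system V a = ℓ, where row i of V is v_i (expressed in the standard basis). Since V is invertible (lower-triangular with 1s on the diagonal, up to permutation), solve by back-substitution:
  V =
[[0, 1, 1, 0],
 [-1, 1, 0, 0],
 [1, 0, 0, 0],
 [0, -1, 0, 1]]
  V a = (3, 3, -1, -6)
Solving gives a = (-1, 2, 1, -4).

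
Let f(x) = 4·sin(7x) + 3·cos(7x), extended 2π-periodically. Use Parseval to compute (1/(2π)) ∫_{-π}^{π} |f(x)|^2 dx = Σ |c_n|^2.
Σ |c_n|^2 = 25/2

Expand |f|^2 and use orthogonality of {sin(nx), cos(mx)} on [-π, π]:
  ∫_{-π}^{π} sin(nx)^2 dx = π, ∫ cos(mx)^2 dx = π, and cross terms integrate to 0.
So ∫_{-π}^{π} f(x)^2 dx = 4^2 · π + 3^2 · π = (16 + 9)π.
Divide by 2π: (16 + 9)/2 = 25/2.
By Parseval, this equals Σ |c_n|^2.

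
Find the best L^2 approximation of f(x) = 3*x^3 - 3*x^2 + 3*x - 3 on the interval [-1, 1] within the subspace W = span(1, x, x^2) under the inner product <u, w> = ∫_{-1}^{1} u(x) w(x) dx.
g(x) = -3*x^2 + 24*x/5 - 3

The best approximation g ∈ W is the orthogonal projection of f onto W. Writing g = a_0 + a_1 x + a_2 x^2, the coefficients solve the normal equations G · a = b where
  G_{ij} = <φ_i, φ_j> and b_i = <f, φ_i>, with φ_0 = 1, φ_1 = x, φ_2 = x^2.
G =
  [2, 0, 2/3]
  [0, 2/3, 0]
  [2/3, 0, 2/5],
b = (-8, 16/5, -16/5).
Solving gives a_0 = -3, a_1 = 24/5, a_2 = -3, so
  g(x) = -3*x^2 + 24*x/5 - 3.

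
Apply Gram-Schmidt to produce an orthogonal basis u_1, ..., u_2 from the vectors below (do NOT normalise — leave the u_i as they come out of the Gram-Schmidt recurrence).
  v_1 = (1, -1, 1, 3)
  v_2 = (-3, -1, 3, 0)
Orthogonal basis:
  u_1 = (1, -1, 1, 3)
  u_2 = (-37/12, -11/12, 35/12, -1/4)

Apply the Gram-Schmidt recurrence
  u_1 = v_1
  u_i = v_i − Σ_{j<i} ((v_i · u_j) / (u_j · u_j)) · u_j.

Step by step this gives:
  u_1 = (1, -1, 1, 3)
  u_2 = (-37/12, -11/12, 35/12, -1/4)

Orthogonality check:
  u_2 · u_1 = 0 (should be 0)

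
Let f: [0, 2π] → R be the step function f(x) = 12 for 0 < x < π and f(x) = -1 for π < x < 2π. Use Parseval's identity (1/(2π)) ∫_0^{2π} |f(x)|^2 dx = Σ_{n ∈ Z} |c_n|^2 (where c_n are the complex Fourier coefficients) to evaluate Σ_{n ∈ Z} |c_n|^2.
Σ |c_n|^2 = 145/2

Parseval equates the L^2 energy of f (normalised by 1/(2π)) with the ℓ^2 sum of its Fourier coefficients: (1/(2π)) ∫_0^{2π} |f|^2 = Σ |c_n|^2.
Compute the left side: (1/(2π)) [∫_0^π 12^2 dx + ∫_π^{2π} (-1)^2 dx] = (1/(2π)) · (144π + 1π) = (144 + 1)/2 = 145/2.
So Σ_{n ∈ Z} |c_n|^2 = 145/2.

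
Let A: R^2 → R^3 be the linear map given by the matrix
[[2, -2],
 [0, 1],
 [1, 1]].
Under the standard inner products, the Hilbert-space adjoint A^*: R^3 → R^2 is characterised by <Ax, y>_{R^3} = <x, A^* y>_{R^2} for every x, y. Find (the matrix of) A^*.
A^* = A^T =
[[2, 0, 1],
 [-2, 1, 1]]

For real matrices with standard dot products, the defining identity <Ax, y> = <x, A^* y> gives (Ax)^T y = x^T (A^*) y, i.e. x^T A^T y = x^T (A^*) y. Since this holds for all x, y, we must have A^* = A^T. Therefore
A^* =
[[2, 0, 1],
 [-2, 1, 1]].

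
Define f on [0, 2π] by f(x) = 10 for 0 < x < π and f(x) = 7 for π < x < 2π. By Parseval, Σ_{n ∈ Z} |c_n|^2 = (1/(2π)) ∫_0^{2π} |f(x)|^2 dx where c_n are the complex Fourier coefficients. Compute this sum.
Σ |c_n|^2 = 149/2

Parseval equates the L^2 energy of f (normalised by 1/(2π)) with the ℓ^2 sum of its Fourier coefficients: (1/(2π)) ∫_0^{2π} |f|^2 = Σ |c_n|^2.
Compute the left side: (1/(2π)) [∫_0^π 10^2 dx + ∫_π^{2π} 7^2 dx] = (1/(2π)) · (100π + 49π) = (100 + 49)/2 = 149/2.
So Σ_{n ∈ Z} |c_n|^2 = 149/2.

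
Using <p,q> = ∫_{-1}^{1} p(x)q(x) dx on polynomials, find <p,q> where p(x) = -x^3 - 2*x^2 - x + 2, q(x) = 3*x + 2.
<p,q> = 32/15

Expand the product: p(x)·q(x) = -3*x^4 - 8*x^3 - 7*x^2 + 4*x + 4.
∫_{-1}^{1} of each monomial x^k gives [2/(k+1) if k even, 0 if k odd]. Integrating term-by-term (or equivalently evaluating the antiderivative F(x) = -3*x^5/5 - 2*x^4 - 7*x^3/3 + 2*x^2 + 4*x at the endpoints):
  F(1) − F(−1) = 16/15 − (-16/15) = 32/15.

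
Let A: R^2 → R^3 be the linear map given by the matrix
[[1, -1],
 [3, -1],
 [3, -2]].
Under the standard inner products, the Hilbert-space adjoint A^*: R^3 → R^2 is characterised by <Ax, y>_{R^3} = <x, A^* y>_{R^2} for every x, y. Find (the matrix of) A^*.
A^* = A^T =
[[1, 3, 3],
 [-1, -1, -2]]

For real matrices with standard dot products, the defining identity <Ax, y> = <x, A^* y> gives (Ax)^T y = x^T (A^*) y, i.e. x^T A^T y = x^T (A^*) y. Since this holds for all x, y, we must have A^* = A^T. Therefore
A^* =
[[1, 3, 3],
 [-1, -1, -2]].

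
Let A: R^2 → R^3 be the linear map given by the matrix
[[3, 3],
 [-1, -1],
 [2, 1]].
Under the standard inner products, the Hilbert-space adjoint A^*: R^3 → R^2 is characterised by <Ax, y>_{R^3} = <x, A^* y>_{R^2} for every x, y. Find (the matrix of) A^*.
A^* = A^T =
[[3, -1, 2],
 [3, -1, 1]]

For real matrices with standard dot products, the defining identity <Ax, y> = <x, A^* y> gives (Ax)^T y = x^T (A^*) y, i.e. x^T A^T y = x^T (A^*) y. Since this holds for all x, y, we must have A^* = A^T. Therefore
A^* =
[[3, -1, 2],
 [3, -1, 1]].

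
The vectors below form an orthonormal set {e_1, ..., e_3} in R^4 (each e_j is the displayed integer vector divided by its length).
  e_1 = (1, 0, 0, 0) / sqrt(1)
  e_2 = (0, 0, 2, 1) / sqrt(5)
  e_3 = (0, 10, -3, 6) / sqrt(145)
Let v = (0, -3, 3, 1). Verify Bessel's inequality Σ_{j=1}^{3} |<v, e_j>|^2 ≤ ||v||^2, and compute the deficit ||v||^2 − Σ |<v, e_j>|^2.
Σ |<v, e_j>|^2 = 502/29; ||v||^2 = 19; deficit = 49/29

Write each e_j = u_j / sqrt(<u_j, u_j>) where u_j is the displayed integer vector. Then <v, e_j> = <v, u_j> / sqrt(<u_j, u_j>), so |<v, e_j>|^2 = <v, u_j>^2 / <u_j, u_j>.
Coefficients: <v, e_1> = 0/sqrt(1), <v, e_2> = 7/sqrt(5), <v, e_3> = -33/sqrt(145).
Square and sum: Σ |<v, e_j>|^2 = 502/29.
Compute ||v||^2 = v·v = 19.
Deficit = 19 − 502/29 = 49/29 ≥ 0, confirming Bessel's inequality. (The deficit equals ||v − Σ <v,e_j> e_j||^2, the squared distance from v to span{e_j}.)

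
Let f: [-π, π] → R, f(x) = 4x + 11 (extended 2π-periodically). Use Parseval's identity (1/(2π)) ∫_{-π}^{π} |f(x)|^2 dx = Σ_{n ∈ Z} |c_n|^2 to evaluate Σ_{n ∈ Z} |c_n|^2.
Σ |c_n|^2 = 16π^2/3 + 121

Expand and integrate term by term over [-π, π]:
  ∫ (4x)^2 dx = 16·(2π^3/3); ∫ 2·4·(11)·x dx = 0 (odd integrand); ∫ 11^2 dx = 121·2π.
So (1/(2π)) ∫_{-π}^{π} (4x + 11)^2 dx = 16π^2/3 + 121 = 16π^2/3 + 121.
Parseval ⇒ Σ |c_n|^2 = 16π^2/3 + 121.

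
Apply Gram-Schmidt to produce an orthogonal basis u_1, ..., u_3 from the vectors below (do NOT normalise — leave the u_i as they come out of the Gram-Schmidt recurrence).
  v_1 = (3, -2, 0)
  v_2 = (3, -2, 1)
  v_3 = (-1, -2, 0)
Orthogonal basis:
  u_1 = (3, -2, 0)
  u_2 = (0, 0, 1)
  u_3 = (-16/13, -24/13, 0)

Apply the Gram-Schmidt recurrence
  u_1 = v_1
  u_i = v_i − Σ_{j<i} ((v_i · u_j) / (u_j · u_j)) · u_j.

Step by step this gives:
  u_1 = (3, -2, 0)
  u_2 = (0, 0, 1)
  u_3 = (-16/13, -24/13, 0)

Orthogonality check:
  u_2 · u_1 = 0 (should be 0)
  u_3 · u_1 = 0 (should be 0)
  u_3 · u_2 = 0 (should be 0)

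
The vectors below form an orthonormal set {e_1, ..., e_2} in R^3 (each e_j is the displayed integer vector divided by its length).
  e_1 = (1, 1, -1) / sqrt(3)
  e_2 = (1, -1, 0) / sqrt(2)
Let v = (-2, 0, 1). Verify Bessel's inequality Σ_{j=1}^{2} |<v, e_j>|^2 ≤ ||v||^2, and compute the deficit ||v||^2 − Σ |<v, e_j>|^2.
Σ |<v, e_j>|^2 = 5; ||v||^2 = 5; deficit = 0

Write each e_j = u_j / sqrt(<u_j, u_j>) where u_j is the displayed integer vector. Then <v, e_j> = <v, u_j> / sqrt(<u_j, u_j>), so |<v, e_j>|^2 = <v, u_j>^2 / <u_j, u_j>.
Coefficients: <v, e_1> = -3/sqrt(3), <v, e_2> = -2/sqrt(2).
Square and sum: Σ |<v, e_j>|^2 = 5.
Compute ||v||^2 = v·v = 5.
Deficit = 5 − 5 = 0 ≥ 0, confirming Bessel's inequality. (The deficit equals ||v − Σ <v,e_j> e_j||^2, the squared distance from v to span{e_j}.)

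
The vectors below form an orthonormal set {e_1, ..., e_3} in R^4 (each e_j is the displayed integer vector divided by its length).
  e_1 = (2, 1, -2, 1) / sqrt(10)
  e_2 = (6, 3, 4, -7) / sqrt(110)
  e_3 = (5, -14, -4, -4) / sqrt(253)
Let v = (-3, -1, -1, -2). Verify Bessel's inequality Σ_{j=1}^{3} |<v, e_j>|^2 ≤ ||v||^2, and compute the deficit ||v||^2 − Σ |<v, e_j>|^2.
Σ |<v, e_j>|^2 = 149/23; ||v||^2 = 15; deficit = 196/23

Write each e_j = u_j / sqrt(<u_j, u_j>) where u_j is the displayed integer vector. Then <v, e_j> = <v, u_j> / sqrt(<u_j, u_j>), so |<v, e_j>|^2 = <v, u_j>^2 / <u_j, u_j>.
Coefficients: <v, e_1> = -7/sqrt(10), <v, e_2> = -11/sqrt(110), <v, e_3> = 11/sqrt(253).
Square and sum: Σ |<v, e_j>|^2 = 149/23.
Compute ||v||^2 = v·v = 15.
Deficit = 15 − 149/23 = 196/23 ≥ 0, confirming Bessel's inequality. (The deficit equals ||v − Σ <v,e_j> e_j||^2, the squared distance from v to span{e_j}.)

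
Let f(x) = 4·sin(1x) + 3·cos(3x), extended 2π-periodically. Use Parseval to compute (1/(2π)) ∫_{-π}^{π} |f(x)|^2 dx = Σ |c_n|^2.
Σ |c_n|^2 = 25/2

Expand |f|^2 and use orthogonality of {sin(nx), cos(mx)} on [-π, π]:
  ∫_{-π}^{π} sin(nx)^2 dx = π, ∫ cos(mx)^2 dx = π, and cross terms integrate to 0.
So ∫_{-π}^{π} f(x)^2 dx = 4^2 · π + 3^2 · π = (16 + 9)π.
Divide by 2π: (16 + 9)/2 = 25/2.
By Parseval, this equals Σ |c_n|^2.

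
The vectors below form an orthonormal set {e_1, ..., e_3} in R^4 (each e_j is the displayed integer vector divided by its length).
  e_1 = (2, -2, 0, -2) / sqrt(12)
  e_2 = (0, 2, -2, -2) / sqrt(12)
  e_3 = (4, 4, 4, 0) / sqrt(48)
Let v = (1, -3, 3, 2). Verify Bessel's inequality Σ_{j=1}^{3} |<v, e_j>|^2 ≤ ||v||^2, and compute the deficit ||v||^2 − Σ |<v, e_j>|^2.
Σ |<v, e_j>|^2 = 23; ||v||^2 = 23; deficit = 0

Write each e_j = u_j / sqrt(<u_j, u_j>) where u_j is the displayed integer vector. Then <v, e_j> = <v, u_j> / sqrt(<u_j, u_j>), so |<v, e_j>|^2 = <v, u_j>^2 / <u_j, u_j>.
Coefficients: <v, e_1> = 4/sqrt(12), <v, e_2> = -16/sqrt(12), <v, e_3> = 4/sqrt(48).
Square and sum: Σ |<v, e_j>|^2 = 23.
Compute ||v||^2 = v·v = 23.
Deficit = 23 − 23 = 0 ≥ 0, confirming Bessel's inequality. (The deficit equals ||v − Σ <v,e_j> e_j||^2, the squared distance from v to span{e_j}.)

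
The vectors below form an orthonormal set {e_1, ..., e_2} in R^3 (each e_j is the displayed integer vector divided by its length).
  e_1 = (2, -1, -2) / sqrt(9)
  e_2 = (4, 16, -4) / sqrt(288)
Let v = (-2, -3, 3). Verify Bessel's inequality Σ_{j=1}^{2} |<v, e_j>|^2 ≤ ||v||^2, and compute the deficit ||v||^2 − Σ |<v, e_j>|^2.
Σ |<v, e_j>|^2 = 43/2; ||v||^2 = 22; deficit = 1/2

Write each e_j = u_j / sqrt(<u_j, u_j>) where u_j is the displayed integer vector. Then <v, e_j> = <v, u_j> / sqrt(<u_j, u_j>), so |<v, e_j>|^2 = <v, u_j>^2 / <u_j, u_j>.
Coefficients: <v, e_1> = -7/sqrt(9), <v, e_2> = -68/sqrt(288).
Square and sum: Σ |<v, e_j>|^2 = 43/2.
Compute ||v||^2 = v·v = 22.
Deficit = 22 − 43/2 = 1/2 ≥ 0, confirming Bessel's inequality. (The deficit equals ||v − Σ <v,e_j> e_j||^2, the squared distance from v to span{e_j}.)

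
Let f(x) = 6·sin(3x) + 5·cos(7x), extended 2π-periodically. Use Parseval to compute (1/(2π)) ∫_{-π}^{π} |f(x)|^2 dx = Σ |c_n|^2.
Σ |c_n|^2 = 61/2

Expand |f|^2 and use orthogonality of {sin(nx), cos(mx)} on [-π, π]:
  ∫_{-π}^{π} sin(nx)^2 dx = π, ∫ cos(mx)^2 dx = π, and cross terms integrate to 0.
So ∫_{-π}^{π} f(x)^2 dx = 6^2 · π + 5^2 · π = (36 + 25)π.
Divide by 2π: (36 + 25)/2 = 61/2.
By Parseval, this equals Σ |c_n|^2.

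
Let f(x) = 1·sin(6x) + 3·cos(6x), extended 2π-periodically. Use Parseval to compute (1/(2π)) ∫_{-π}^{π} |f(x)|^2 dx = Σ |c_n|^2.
Σ |c_n|^2 = 5

Expand |f|^2 and use orthogonality of {sin(nx), cos(mx)} on [-π, π]:
  ∫_{-π}^{π} sin(nx)^2 dx = π, ∫ cos(mx)^2 dx = π, and cross terms integrate to 0.
So ∫_{-π}^{π} f(x)^2 dx = 1^2 · π + 3^2 · π = (1 + 9)π.
Divide by 2π: (1 + 9)/2 = 5.
By Parseval, this equals Σ |c_n|^2.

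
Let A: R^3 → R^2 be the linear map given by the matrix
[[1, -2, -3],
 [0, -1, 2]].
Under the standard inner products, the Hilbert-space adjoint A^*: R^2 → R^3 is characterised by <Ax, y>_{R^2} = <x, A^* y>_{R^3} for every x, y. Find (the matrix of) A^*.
A^* = A^T =
[[1, 0],
 [-2, -1],
 [-3, 2]]

For real matrices with standard dot products, the defining identity <Ax, y> = <x, A^* y> gives (Ax)^T y = x^T (A^*) y, i.e. x^T A^T y = x^T (A^*) y. Since this holds for all x, y, we must have A^* = A^T. Therefore
A^* =
[[1, 0],
 [-2, -1],
 [-3, 2]].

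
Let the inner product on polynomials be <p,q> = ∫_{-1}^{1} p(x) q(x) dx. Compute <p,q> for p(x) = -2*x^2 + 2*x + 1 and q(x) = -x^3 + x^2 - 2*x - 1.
<p,q> = -64/15

Expand the product: p(x)·q(x) = 2*x^5 - 4*x^4 + 5*x^3 - x^2 - 4*x - 1.
∫_{-1}^{1} of each monomial x^k gives [2/(k+1) if k even, 0 if k odd]. Integrating term-by-term (or equivalently evaluating the antiderivative F(x) = x^6/3 - 4*x^5/5 + 5*x^4/4 - x^3/3 - 2*x^2 - x at the endpoints):
  F(1) − F(−1) = -51/20 − (103/60) = -64/15.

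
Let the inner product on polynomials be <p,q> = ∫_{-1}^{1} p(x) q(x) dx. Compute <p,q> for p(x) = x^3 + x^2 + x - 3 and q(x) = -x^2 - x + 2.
<p,q> = -152/15

Expand the product: p(x)·q(x) = -x^5 - 2*x^4 + 4*x^2 + 5*x - 6.
∫_{-1}^{1} of each monomial x^k gives [2/(k+1) if k even, 0 if k odd]. Integrating term-by-term (or equivalently evaluating the antiderivative F(x) = -x^6/6 - 2*x^5/5 + 4*x^3/3 + 5*x^2/2 - 6*x at the endpoints):
  F(1) − F(−1) = -41/15 − (37/5) = -152/15.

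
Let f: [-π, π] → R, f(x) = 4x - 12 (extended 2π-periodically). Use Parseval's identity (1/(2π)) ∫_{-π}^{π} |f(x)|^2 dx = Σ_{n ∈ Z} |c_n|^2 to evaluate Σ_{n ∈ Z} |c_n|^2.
Σ |c_n|^2 = 16π^2/3 + 144

Expand and integrate term by term over [-π, π]:
  ∫ (4x)^2 dx = 16·(2π^3/3); ∫ 2·4·(-12)·x dx = 0 (odd integrand); ∫ (-12)^2 dx = 144·2π.
So (1/(2π)) ∫_{-π}^{π} (4x - 12)^2 dx = 16π^2/3 + 144 = 16π^2/3 + 144.
Parseval ⇒ Σ |c_n|^2 = 16π^2/3 + 144.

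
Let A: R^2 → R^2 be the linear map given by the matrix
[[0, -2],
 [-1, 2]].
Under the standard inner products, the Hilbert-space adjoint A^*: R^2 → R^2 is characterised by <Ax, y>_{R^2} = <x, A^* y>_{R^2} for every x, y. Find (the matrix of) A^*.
A^* = A^T =
[[0, -1],
 [-2, 2]]

For real matrices with standard dot products, the defining identity <Ax, y> = <x, A^* y> gives (Ax)^T y = x^T (A^*) y, i.e. x^T A^T y = x^T (A^*) y. Since this holds for all x, y, we must have A^* = A^T. Therefore
A^* =
[[0, -1],
 [-2, 2]].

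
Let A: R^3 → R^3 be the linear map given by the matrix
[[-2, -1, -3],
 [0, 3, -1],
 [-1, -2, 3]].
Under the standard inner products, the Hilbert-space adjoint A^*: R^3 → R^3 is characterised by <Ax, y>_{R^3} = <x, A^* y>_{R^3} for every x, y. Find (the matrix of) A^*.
A^* = A^T =
[[-2, 0, -1],
 [-1, 3, -2],
 [-3, -1, 3]]

For real matrices with standard dot products, the defining identity <Ax, y> = <x, A^* y> gives (Ax)^T y = x^T (A^*) y, i.e. x^T A^T y = x^T (A^*) y. Since this holds for all x, y, we must have A^* = A^T. Therefore
A^* =
[[-2, 0, -1],
 [-1, 3, -2],
 [-3, -1, 3]].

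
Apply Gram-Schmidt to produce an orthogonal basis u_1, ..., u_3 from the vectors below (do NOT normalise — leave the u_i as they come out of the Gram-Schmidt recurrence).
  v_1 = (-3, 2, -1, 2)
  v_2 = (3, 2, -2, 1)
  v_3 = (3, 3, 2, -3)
Orthogonal basis:
  u_1 = (-3, 2, -1, 2)
  u_2 = (17/6, 19/9, -37/18, 10/9)
  u_3 = (0, 57/17, 38/17, -38/17)

Apply the Gram-Schmidt recurrence
  u_1 = v_1
  u_i = v_i − Σ_{j<i} ((v_i · u_j) / (u_j · u_j)) · u_j.

Step by step this gives:
  u_1 = (-3, 2, -1, 2)
  u_2 = (17/6, 19/9, -37/18, 10/9)
  u_3 = (0, 57/17, 38/17, -38/17)

Orthogonality check:
  u_2 · u_1 = 0 (should be 0)
  u_3 · u_1 = 0 (should be 0)
  u_3 · u_2 = 0 (should be 0)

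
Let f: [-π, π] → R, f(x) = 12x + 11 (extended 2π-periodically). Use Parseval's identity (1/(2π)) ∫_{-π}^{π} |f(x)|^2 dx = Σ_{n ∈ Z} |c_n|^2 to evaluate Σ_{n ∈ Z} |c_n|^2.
Σ |c_n|^2 = 48π^2 + 121

Expand and integrate term by term over [-π, π]:
  ∫ (12x)^2 dx = 144·(2π^3/3); ∫ 2·12·(11)·x dx = 0 (odd integrand); ∫ 11^2 dx = 121·2π.
So (1/(2π)) ∫_{-π}^{π} (12x + 11)^2 dx = 144π^2/3 + 121 = 48π^2 + 121.
Parseval ⇒ Σ |c_n|^2 = 48π^2 + 121.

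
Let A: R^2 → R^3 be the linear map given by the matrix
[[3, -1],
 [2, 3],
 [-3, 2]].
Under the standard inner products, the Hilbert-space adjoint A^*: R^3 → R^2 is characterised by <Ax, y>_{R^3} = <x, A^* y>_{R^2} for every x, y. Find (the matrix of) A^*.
A^* = A^T =
[[3, 2, -3],
 [-1, 3, 2]]

For real matrices with standard dot products, the defining identity <Ax, y> = <x, A^* y> gives (Ax)^T y = x^T (A^*) y, i.e. x^T A^T y = x^T (A^*) y. Since this holds for all x, y, we must have A^* = A^T. Therefore
A^* =
[[3, 2, -3],
 [-1, 3, 2]].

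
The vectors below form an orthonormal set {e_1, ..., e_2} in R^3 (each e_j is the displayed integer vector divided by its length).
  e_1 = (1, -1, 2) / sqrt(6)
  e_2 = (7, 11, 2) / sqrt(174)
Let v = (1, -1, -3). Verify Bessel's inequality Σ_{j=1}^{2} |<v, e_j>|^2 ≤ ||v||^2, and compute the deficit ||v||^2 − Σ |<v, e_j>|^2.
Σ |<v, e_j>|^2 = 94/29; ||v||^2 = 11; deficit = 225/29

Write each e_j = u_j / sqrt(<u_j, u_j>) where u_j is the displayed integer vector. Then <v, e_j> = <v, u_j> / sqrt(<u_j, u_j>), so |<v, e_j>|^2 = <v, u_j>^2 / <u_j, u_j>.
Coefficients: <v, e_1> = -4/sqrt(6), <v, e_2> = -10/sqrt(174).
Square and sum: Σ |<v, e_j>|^2 = 94/29.
Compute ||v||^2 = v·v = 11.
Deficit = 11 − 94/29 = 225/29 ≥ 0, confirming Bessel's inequality. (The deficit equals ||v − Σ <v,e_j> e_j||^2, the squared distance from v to span{e_j}.)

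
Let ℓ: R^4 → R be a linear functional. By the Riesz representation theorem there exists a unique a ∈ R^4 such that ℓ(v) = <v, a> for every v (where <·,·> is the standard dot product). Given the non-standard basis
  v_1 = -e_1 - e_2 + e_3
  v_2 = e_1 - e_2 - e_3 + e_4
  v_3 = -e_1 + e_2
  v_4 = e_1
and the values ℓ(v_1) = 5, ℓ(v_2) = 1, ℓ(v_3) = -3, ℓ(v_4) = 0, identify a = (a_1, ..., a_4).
a = (0, -3, 2, 0)

Write a = (a_1, ..., a_4) in the standard basis. For each basis vector v_i, ℓ(v_i) = <v_i, a> is a linear equation in the a_j's. Collect the n equations into a matrix system V a = ℓ, where row i of V is v_i (expressed in the standard basis). Since V is invertible (lower-triangular with 1s on the diagonal, up to permutation), solve by back-substitution:
  V =
[[-1, -1, 1, 0],
 [1, -1, -1, 1],
 [-1, 1, 0, 0],
 [1, 0, 0, 0]]
  V a = (5, 1, -3, 0)
Solving gives a = (0, -3, 2, 0).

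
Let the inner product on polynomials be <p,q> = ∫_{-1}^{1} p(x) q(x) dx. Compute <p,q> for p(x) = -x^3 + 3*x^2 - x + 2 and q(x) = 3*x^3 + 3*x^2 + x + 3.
<p,q> = 472/21

Expand the product: p(x)·q(x) = -3*x^6 + 6*x^5 + 5*x^4 + 3*x^3 + 14*x^2 - x + 6.
∫_{-1}^{1} of each monomial x^k gives [2/(k+1) if k even, 0 if k odd]. Integrating term-by-term (or equivalently evaluating the antiderivative F(x) = -3*x^7/7 + x^6 + x^5 + 3*x^4/4 + 14*x^3/3 - x^2/2 + 6*x at the endpoints):
  F(1) − F(−1) = 1049/84 − (-839/84) = 472/21.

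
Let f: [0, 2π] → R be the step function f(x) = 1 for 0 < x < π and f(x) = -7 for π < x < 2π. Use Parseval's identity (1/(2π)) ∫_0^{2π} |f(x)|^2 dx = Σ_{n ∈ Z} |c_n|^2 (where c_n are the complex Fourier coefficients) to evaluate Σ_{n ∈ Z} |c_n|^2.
Σ |c_n|^2 = 25

Parseval equates the L^2 energy of f (normalised by 1/(2π)) with the ℓ^2 sum of its Fourier coefficients: (1/(2π)) ∫_0^{2π} |f|^2 = Σ |c_n|^2.
Compute the left side: (1/(2π)) [∫_0^π 1^2 dx + ∫_π^{2π} (-7)^2 dx] = (1/(2π)) · (1π + 49π) = (1 + 49)/2 = 25.
So Σ_{n ∈ Z} |c_n|^2 = 25.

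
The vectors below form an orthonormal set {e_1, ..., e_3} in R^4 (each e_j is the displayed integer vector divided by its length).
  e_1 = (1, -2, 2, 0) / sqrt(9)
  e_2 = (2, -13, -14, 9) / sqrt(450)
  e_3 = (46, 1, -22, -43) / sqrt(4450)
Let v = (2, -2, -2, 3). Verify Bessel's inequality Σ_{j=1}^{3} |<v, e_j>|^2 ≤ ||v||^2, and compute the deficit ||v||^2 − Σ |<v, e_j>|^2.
Σ |<v, e_j>|^2 = 1469/89; ||v||^2 = 21; deficit = 400/89

Write each e_j = u_j / sqrt(<u_j, u_j>) where u_j is the displayed integer vector. Then <v, e_j> = <v, u_j> / sqrt(<u_j, u_j>), so |<v, e_j>|^2 = <v, u_j>^2 / <u_j, u_j>.
Coefficients: <v, e_1> = 2/sqrt(9), <v, e_2> = 85/sqrt(450), <v, e_3> = 5/sqrt(4450).
Square and sum: Σ |<v, e_j>|^2 = 1469/89.
Compute ||v||^2 = v·v = 21.
Deficit = 21 − 1469/89 = 400/89 ≥ 0, confirming Bessel's inequality. (The deficit equals ||v − Σ <v,e_j> e_j||^2, the squared distance from v to span{e_j}.)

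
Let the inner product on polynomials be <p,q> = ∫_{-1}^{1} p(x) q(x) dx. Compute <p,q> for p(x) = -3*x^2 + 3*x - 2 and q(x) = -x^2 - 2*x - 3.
<p,q> = 248/15

Expand the product: p(x)·q(x) = 3*x^4 + 3*x^3 + 5*x^2 - 5*x + 6.
∫_{-1}^{1} of each monomial x^k gives [2/(k+1) if k even, 0 if k odd]. Integrating term-by-term (or equivalently evaluating the antiderivative F(x) = 3*x^5/5 + 3*x^4/4 + 5*x^3/3 - 5*x^2/2 + 6*x at the endpoints):
  F(1) − F(−1) = 391/60 − (-601/60) = 248/15.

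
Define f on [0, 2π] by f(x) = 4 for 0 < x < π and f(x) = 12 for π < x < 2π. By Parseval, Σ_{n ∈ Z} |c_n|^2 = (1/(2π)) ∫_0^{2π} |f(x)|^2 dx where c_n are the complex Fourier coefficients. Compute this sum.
Σ |c_n|^2 = 80

Parseval equates the L^2 energy of f (normalised by 1/(2π)) with the ℓ^2 sum of its Fourier coefficients: (1/(2π)) ∫_0^{2π} |f|^2 = Σ |c_n|^2.
Compute the left side: (1/(2π)) [∫_0^π 4^2 dx + ∫_π^{2π} 12^2 dx] = (1/(2π)) · (16π + 144π) = (16 + 144)/2 = 80.
So Σ_{n ∈ Z} |c_n|^2 = 80.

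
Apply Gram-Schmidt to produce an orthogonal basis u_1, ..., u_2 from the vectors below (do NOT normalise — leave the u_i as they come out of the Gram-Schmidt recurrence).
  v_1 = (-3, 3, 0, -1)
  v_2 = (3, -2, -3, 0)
Orthogonal basis:
  u_1 = (-3, 3, 0, -1)
  u_2 = (12/19, 7/19, -3, -15/19)

Apply the Gram-Schmidt recurrence
  u_1 = v_1
  u_i = v_i − Σ_{j<i} ((v_i · u_j) / (u_j · u_j)) · u_j.

Step by step this gives:
  u_1 = (-3, 3, 0, -1)
  u_2 = (12/19, 7/19, -3, -15/19)

Orthogonality check:
  u_2 · u_1 = 0 (should be 0)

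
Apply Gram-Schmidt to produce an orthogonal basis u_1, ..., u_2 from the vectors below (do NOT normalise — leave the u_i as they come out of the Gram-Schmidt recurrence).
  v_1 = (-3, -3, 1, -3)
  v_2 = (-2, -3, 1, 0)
Orthogonal basis:
  u_1 = (-3, -3, 1, -3)
  u_2 = (-2/7, -9/7, 3/7, 12/7)

Apply the Gram-Schmidt recurrence
  u_1 = v_1
  u_i = v_i − Σ_{j<i} ((v_i · u_j) / (u_j · u_j)) · u_j.

Step by step this gives:
  u_1 = (-3, -3, 1, -3)
  u_2 = (-2/7, -9/7, 3/7, 12/7)

Orthogonality check:
  u_2 · u_1 = 0 (should be 0)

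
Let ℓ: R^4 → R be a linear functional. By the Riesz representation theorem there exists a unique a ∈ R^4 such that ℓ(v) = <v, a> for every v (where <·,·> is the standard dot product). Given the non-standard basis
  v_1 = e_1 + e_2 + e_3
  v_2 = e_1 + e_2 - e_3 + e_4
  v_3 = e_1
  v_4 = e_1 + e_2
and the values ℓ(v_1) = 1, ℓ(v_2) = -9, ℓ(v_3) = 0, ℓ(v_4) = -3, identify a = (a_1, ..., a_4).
a = (0, -3, 4, -2)

Write a = (a_1, ..., a_4) in the standard basis. For each basis vector v_i, ℓ(v_i) = <v_i, a> is a linear equation in the a_j's. Collect the n equations into a matrix system V a = ℓ, where row i of V is v_i (expressed in the standard basis). Since V is invertible (lower-triangular with 1s on the diagonal, up to permutation), solve by back-substitution:
  V =
[[1, 1, 1, 0],
 [1, 1, -1, 1],
 [1, 0, 0, 0],
 [1, 1, 0, 0]]
  V a = (1, -9, 0, -3)
Solving gives a = (0, -3, 4, -2).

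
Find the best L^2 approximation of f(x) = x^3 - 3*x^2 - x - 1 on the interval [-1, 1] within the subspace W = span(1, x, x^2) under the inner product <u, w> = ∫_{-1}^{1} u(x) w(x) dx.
g(x) = -3*x^2 - 2*x/5 - 1

The best approximation g ∈ W is the orthogonal projection of f onto W. Writing g = a_0 + a_1 x + a_2 x^2, the coefficients solve the normal equations G · a = b where
  G_{ij} = <φ_i, φ_j> and b_i = <f, φ_i>, with φ_0 = 1, φ_1 = x, φ_2 = x^2.
G =
  [2, 0, 2/3]
  [0, 2/3, 0]
  [2/3, 0, 2/5],
b = (-4, -4/15, -28/15).
Solving gives a_0 = -1, a_1 = -2/5, a_2 = -3, so
  g(x) = -3*x^2 - 2*x/5 - 1.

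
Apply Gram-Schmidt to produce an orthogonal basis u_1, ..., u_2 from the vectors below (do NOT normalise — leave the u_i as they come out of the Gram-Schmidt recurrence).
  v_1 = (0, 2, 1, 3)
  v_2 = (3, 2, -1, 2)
Orthogonal basis:
  u_1 = (0, 2, 1, 3)
  u_2 = (3, 5/7, -23/14, 1/14)

Apply the Gram-Schmidt recurrence
  u_1 = v_1
  u_i = v_i − Σ_{j<i} ((v_i · u_j) / (u_j · u_j)) · u_j.

Step by step this gives:
  u_1 = (0, 2, 1, 3)
  u_2 = (3, 5/7, -23/14, 1/14)

Orthogonality check:
  u_2 · u_1 = 0 (should be 0)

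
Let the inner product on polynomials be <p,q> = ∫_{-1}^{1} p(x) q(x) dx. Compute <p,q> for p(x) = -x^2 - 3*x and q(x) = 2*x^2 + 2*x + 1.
<p,q> = -82/15

Expand the product: p(x)·q(x) = -2*x^4 - 8*x^3 - 7*x^2 - 3*x.
∫_{-1}^{1} of each monomial x^k gives [2/(k+1) if k even, 0 if k odd]. Integrating term-by-term (or equivalently evaluating the antiderivative F(x) = -2*x^5/5 - 2*x^4 - 7*x^3/3 - 3*x^2/2 at the endpoints):
  F(1) − F(−1) = -187/30 − (-23/30) = -82/15.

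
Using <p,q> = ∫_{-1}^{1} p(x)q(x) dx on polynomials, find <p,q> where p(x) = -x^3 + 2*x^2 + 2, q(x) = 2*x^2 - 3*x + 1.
<p,q> = 54/5

Expand the product: p(x)·q(x) = -2*x^5 + 7*x^4 - 7*x^3 + 6*x^2 - 6*x + 2.
∫_{-1}^{1} of each monomial x^k gives [2/(k+1) if k even, 0 if k odd]. Integrating term-by-term (or equivalently evaluating the antiderivative F(x) = -x^6/3 + 7*x^5/5 - 7*x^4/4 + 2*x^3 - 3*x^2 + 2*x at the endpoints):
  F(1) − F(−1) = 19/60 − (-629/60) = 54/5.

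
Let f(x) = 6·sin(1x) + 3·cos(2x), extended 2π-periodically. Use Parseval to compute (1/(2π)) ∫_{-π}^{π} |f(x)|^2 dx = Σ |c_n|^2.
Σ |c_n|^2 = 45/2

Expand |f|^2 and use orthogonality of {sin(nx), cos(mx)} on [-π, π]:
  ∫_{-π}^{π} sin(nx)^2 dx = π, ∫ cos(mx)^2 dx = π, and cross terms integrate to 0.
So ∫_{-π}^{π} f(x)^2 dx = 6^2 · π + 3^2 · π = (36 + 9)π.
Divide by 2π: (36 + 9)/2 = 45/2.
By Parseval, this equals Σ |c_n|^2.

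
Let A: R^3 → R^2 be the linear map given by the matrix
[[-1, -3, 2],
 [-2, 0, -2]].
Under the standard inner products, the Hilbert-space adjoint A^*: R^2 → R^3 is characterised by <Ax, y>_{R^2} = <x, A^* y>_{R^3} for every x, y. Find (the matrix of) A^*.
A^* = A^T =
[[-1, -2],
 [-3, 0],
 [2, -2]]

For real matrices with standard dot products, the defining identity <Ax, y> = <x, A^* y> gives (Ax)^T y = x^T (A^*) y, i.e. x^T A^T y = x^T (A^*) y. Since this holds for all x, y, we must have A^* = A^T. Therefore
A^* =
[[-1, -2],
 [-3, 0],
 [2, -2]].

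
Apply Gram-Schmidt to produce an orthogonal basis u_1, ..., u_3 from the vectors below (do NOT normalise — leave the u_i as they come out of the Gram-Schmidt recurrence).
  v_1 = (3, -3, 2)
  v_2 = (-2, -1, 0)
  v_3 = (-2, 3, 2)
Orthogonal basis:
  u_1 = (3, -3, 2)
  u_2 = (-35/22, -31/22, 3/11)
  u_3 = (-68/101, 136/101, 306/101)

Apply the Gram-Schmidt recurrence
  u_1 = v_1
  u_i = v_i − Σ_{j<i} ((v_i · u_j) / (u_j · u_j)) · u_j.

Step by step this gives:
  u_1 = (3, -3, 2)
  u_2 = (-35/22, -31/22, 3/11)
  u_3 = (-68/101, 136/101, 306/101)

Orthogonality check:
  u_2 · u_1 = 0 (should be 0)
  u_3 · u_1 = 0 (should be 0)
  u_3 · u_2 = 0 (should be 0)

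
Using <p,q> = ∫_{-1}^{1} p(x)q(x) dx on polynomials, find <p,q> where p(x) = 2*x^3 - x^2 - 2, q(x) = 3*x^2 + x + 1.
<p,q> = -136/15

Expand the product: p(x)·q(x) = 6*x^5 - x^4 + x^3 - 7*x^2 - 2*x - 2.
∫_{-1}^{1} of each monomial x^k gives [2/(k+1) if k even, 0 if k odd]. Integrating term-by-term (or equivalently evaluating the antiderivative F(x) = x^6 - x^5/5 + x^4/4 - 7*x^3/3 - x^2 - 2*x at the endpoints):
  F(1) − F(−1) = -257/60 − (287/60) = -136/15.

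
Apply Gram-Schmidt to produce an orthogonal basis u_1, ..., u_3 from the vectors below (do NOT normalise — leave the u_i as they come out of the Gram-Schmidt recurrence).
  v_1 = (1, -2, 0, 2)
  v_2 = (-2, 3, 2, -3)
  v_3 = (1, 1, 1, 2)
Orthogonal basis:
  u_1 = (1, -2, 0, 2)
  u_2 = (-4/9, -1/9, 2, 1/9)
  u_3 = (16/19, 65/38, 4/19, 49/38)

Apply the Gram-Schmidt recurrence
  u_1 = v_1
  u_i = v_i − Σ_{j<i} ((v_i · u_j) / (u_j · u_j)) · u_j.

Step by step this gives:
  u_1 = (1, -2, 0, 2)
  u_2 = (-4/9, -1/9, 2, 1/9)
  u_3 = (16/19, 65/38, 4/19, 49/38)

Orthogonality check:
  u_2 · u_1 = 0 (should be 0)
  u_3 · u_1 = 0 (should be 0)
  u_3 · u_2 = 0 (should be 0)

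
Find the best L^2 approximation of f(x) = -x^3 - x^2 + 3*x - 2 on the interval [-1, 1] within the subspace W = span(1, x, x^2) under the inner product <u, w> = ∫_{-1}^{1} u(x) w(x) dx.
g(x) = -x^2 + 12*x/5 - 2

The best approximation g ∈ W is the orthogonal projection of f onto W. Writing g = a_0 + a_1 x + a_2 x^2, the coefficients solve the normal equations G · a = b where
  G_{ij} = <φ_i, φ_j> and b_i = <f, φ_i>, with φ_0 = 1, φ_1 = x, φ_2 = x^2.
G =
  [2, 0, 2/3]
  [0, 2/3, 0]
  [2/3, 0, 2/5],
b = (-14/3, 8/5, -26/15).
Solving gives a_0 = -2, a_1 = 12/5, a_2 = -1, so
  g(x) = -x^2 + 12*x/5 - 2.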